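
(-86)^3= -636056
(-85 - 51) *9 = -1224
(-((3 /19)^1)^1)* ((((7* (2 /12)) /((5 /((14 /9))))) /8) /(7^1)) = -7 /6840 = -0.00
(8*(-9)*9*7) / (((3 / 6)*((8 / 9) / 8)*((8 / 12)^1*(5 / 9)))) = -1102248 / 5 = -220449.60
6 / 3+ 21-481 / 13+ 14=0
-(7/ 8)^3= -343/ 512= -0.67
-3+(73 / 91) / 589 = -160724 / 53599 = -3.00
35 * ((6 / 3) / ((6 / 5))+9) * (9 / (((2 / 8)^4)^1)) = 860160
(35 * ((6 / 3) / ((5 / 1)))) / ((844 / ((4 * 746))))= 10444 / 211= 49.50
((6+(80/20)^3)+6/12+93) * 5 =1635/2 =817.50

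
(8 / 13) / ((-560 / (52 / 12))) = -0.00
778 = 778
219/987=73/329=0.22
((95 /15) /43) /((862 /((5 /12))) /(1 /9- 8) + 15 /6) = -13490 /23789793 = -0.00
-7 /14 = -1 /2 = -0.50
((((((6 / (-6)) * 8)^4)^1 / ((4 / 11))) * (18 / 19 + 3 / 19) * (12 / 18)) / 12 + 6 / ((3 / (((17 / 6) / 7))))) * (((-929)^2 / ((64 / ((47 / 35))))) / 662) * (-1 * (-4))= 3735723887919 / 49305760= 75766.48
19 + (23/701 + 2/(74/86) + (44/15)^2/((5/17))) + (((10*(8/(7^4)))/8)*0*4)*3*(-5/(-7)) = 1476821044/29179125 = 50.61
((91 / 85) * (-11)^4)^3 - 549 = 2365028609936866066 / 614125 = 3851054117544.26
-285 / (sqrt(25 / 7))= -57 * sqrt(7)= -150.81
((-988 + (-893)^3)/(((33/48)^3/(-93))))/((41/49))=13292110890455040/54571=243574625542.05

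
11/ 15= 0.73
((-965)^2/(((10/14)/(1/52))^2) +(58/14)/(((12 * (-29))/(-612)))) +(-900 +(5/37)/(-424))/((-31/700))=24169301201001/1150652048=21004.87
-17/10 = -1.70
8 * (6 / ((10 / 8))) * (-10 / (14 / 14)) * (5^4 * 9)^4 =-384433593750000000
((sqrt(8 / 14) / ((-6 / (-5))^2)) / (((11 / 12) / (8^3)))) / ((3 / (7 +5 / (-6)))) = 473600 * sqrt(7) / 2079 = 602.71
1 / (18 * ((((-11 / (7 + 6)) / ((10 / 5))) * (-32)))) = 0.00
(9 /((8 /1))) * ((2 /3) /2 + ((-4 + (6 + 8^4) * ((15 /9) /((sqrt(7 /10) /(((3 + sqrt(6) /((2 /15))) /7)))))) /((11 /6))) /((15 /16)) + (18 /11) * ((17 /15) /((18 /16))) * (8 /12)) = -443 /440 + 21096 * sqrt(70) /77 + 105480 * sqrt(105) /77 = 16328.22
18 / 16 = 9 / 8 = 1.12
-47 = -47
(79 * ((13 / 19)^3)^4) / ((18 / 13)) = 23927133420787987 / 39839668543190898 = 0.60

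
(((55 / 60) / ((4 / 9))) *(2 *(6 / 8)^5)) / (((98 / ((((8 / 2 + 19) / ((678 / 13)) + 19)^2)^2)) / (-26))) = -792822390897960423 / 21370943700992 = -37098.15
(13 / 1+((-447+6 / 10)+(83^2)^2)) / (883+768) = 237289438 / 8255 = 28744.93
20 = 20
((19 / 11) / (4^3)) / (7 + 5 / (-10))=19 / 4576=0.00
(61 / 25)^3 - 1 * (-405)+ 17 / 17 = 6570731 / 15625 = 420.53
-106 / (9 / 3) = -106 / 3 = -35.33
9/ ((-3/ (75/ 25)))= -9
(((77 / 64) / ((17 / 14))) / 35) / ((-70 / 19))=-209 / 27200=-0.01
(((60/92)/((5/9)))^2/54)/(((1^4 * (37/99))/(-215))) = -574695/39146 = -14.68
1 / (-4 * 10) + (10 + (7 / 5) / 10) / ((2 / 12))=12163 / 200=60.82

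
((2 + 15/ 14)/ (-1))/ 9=-43/ 126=-0.34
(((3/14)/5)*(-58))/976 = -87/34160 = -0.00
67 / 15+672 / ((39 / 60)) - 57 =191356 / 195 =981.31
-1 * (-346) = 346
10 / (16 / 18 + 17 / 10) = 900 / 233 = 3.86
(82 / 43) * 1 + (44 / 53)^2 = 313586 / 120787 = 2.60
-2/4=-1/2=-0.50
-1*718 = -718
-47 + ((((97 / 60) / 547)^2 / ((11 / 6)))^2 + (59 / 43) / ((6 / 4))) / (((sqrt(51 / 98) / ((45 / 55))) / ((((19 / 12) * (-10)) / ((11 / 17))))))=-47 - 20400911411492454238039 * sqrt(102) / 8116167356036266032000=-72.39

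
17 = 17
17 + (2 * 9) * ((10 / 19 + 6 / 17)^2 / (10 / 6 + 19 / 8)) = 206881913 / 10119913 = 20.44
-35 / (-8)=35 / 8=4.38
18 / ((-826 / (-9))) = 81 / 413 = 0.20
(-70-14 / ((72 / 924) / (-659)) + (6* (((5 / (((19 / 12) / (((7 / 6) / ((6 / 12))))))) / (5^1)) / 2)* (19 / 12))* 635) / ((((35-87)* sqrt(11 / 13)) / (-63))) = 161705.08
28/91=4/13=0.31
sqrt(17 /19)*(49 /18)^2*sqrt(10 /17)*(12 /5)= 2401*sqrt(190) /2565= 12.90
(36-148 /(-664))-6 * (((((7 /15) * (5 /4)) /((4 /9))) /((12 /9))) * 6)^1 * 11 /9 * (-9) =565775 /1328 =426.04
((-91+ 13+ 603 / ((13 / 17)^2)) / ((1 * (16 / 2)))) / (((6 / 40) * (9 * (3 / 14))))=1879325 / 4563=411.86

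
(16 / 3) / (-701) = -16 / 2103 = -0.01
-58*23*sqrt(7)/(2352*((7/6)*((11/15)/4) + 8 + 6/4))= -10005*sqrt(7)/171353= -0.15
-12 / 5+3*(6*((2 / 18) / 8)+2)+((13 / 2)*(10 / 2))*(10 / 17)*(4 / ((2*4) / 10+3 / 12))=547489 / 7140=76.68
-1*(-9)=9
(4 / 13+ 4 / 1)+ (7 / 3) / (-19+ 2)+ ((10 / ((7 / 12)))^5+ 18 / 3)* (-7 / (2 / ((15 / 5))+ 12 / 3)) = -24746396216014 / 11143041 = -2220793.79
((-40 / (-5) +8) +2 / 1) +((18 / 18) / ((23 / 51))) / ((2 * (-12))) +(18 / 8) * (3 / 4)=7211 / 368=19.60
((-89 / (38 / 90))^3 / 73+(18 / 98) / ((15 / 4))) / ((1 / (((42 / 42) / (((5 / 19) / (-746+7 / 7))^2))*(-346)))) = 120898834859232109986 / 339815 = 355778393711967.13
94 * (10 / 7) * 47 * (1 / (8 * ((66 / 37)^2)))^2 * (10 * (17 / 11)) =1759509200825 / 11688437376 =150.53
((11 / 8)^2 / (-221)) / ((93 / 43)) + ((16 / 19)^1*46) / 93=332617 / 806208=0.41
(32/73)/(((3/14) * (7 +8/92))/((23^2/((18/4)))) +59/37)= 0.27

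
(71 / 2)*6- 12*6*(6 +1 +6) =-723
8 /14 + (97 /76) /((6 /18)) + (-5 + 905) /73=649693 /38836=16.73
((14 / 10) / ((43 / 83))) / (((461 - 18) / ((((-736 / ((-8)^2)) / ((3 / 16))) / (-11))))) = 106904 / 3143085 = 0.03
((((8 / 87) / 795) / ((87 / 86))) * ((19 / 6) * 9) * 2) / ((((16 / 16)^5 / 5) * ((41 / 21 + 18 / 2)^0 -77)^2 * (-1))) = -43 / 7621983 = -0.00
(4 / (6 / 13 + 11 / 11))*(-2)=-104 / 19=-5.47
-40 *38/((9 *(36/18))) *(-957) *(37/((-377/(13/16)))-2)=-1008425/6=-168070.83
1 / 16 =0.06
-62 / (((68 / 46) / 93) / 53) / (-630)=1171459 / 3570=328.14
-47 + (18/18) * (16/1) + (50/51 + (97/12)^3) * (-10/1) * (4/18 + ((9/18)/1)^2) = -78685429/31104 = -2529.75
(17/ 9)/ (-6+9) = 17/ 27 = 0.63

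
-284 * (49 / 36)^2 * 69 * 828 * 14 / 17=-1262508226 / 51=-24755063.25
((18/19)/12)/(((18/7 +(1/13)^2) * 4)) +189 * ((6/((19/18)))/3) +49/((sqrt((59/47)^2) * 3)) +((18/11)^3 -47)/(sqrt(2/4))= 30443429653/82030296 -56725 * sqrt(2)/1331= 310.85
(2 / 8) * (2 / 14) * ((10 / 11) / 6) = 5 / 924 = 0.01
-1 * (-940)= 940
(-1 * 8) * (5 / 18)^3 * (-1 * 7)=875 / 729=1.20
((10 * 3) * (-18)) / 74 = -270 / 37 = -7.30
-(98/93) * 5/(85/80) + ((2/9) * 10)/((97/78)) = -486440/153357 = -3.17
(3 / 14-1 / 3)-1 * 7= -299 / 42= -7.12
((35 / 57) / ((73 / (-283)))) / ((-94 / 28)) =138670 / 195567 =0.71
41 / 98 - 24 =-2311 / 98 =-23.58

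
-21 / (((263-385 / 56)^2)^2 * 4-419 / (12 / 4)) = -64512 / 52879712441347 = -0.00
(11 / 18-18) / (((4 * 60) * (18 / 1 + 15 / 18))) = -313 / 81360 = -0.00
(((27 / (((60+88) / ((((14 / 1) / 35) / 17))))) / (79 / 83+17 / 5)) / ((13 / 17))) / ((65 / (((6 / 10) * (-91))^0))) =747 / 37643060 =0.00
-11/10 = -1.10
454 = 454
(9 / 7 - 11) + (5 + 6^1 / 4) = -3.21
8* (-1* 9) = -72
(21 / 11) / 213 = 7 / 781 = 0.01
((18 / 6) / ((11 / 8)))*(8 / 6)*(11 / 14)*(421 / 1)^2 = 2835856 / 7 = 405122.29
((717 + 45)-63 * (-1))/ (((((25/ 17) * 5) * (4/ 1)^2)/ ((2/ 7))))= 561/ 280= 2.00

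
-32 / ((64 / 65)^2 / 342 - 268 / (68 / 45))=393026400 / 2178227309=0.18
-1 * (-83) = 83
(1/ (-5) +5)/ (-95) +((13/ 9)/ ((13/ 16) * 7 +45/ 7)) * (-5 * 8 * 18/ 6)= -14.36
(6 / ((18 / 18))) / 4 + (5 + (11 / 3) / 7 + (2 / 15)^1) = 501 / 70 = 7.16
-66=-66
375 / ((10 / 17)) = 1275 / 2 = 637.50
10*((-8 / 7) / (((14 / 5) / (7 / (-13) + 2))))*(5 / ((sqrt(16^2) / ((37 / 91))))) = -87875 / 115934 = -0.76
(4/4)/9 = 1/9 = 0.11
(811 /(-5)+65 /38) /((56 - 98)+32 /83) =2530919 /656260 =3.86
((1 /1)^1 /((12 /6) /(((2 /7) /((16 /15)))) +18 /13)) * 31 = 6045 /1726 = 3.50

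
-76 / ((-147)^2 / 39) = -0.14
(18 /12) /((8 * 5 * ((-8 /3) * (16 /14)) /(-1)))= 63 /5120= 0.01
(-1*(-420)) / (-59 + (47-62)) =-210 / 37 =-5.68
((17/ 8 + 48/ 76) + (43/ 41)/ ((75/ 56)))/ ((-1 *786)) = -1654441/ 367376400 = -0.00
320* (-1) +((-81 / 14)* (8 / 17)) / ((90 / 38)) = -191084 / 595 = -321.15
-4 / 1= -4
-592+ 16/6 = -1768/3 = -589.33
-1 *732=-732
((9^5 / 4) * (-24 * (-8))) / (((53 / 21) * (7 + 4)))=59521392 / 583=102095.01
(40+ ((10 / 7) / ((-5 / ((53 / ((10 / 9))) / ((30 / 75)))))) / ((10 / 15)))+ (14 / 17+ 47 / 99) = -462233 / 47124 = -9.81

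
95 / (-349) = -95 / 349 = -0.27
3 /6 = 1 /2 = 0.50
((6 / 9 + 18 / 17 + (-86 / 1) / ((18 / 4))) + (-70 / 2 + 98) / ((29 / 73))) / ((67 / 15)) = 3132535 / 99093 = 31.61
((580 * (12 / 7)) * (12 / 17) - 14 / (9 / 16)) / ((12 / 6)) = 362512 / 1071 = 338.48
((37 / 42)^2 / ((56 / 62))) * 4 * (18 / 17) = 42439 / 11662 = 3.64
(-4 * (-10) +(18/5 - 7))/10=183/50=3.66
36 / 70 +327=11463 / 35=327.51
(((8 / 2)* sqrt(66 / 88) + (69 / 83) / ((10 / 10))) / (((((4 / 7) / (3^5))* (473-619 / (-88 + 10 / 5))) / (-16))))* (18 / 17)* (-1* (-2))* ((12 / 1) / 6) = -84260736* sqrt(3) / 702049-2906995392 / 58270067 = -257.77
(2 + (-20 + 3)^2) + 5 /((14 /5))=4099 /14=292.79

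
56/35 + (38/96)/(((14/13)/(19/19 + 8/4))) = 3027/1120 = 2.70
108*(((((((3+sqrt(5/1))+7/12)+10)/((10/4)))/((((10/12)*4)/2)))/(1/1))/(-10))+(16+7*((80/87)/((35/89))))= -324*sqrt(5)/125-30887/10875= -8.64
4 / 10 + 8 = 42 / 5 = 8.40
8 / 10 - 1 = -1 / 5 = -0.20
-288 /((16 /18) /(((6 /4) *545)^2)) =-216531225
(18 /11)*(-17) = -306 /11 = -27.82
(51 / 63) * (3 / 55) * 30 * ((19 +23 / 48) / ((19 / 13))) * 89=1571.30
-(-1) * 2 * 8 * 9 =144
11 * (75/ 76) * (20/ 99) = 125/ 57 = 2.19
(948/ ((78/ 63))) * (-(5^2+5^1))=-298620/ 13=-22970.77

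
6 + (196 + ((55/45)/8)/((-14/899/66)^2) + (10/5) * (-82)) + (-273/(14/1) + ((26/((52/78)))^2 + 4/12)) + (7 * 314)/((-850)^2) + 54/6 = 2745721.11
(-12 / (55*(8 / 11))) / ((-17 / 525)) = 315 / 34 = 9.26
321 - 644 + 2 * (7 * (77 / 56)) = -1215 / 4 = -303.75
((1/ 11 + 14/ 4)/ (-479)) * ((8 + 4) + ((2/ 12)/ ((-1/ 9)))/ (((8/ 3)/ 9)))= -8769/ 168608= -0.05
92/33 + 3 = 191/33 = 5.79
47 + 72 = 119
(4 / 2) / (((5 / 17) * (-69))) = -34 / 345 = -0.10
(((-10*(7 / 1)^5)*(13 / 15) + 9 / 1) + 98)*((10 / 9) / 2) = -2183305 / 27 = -80863.15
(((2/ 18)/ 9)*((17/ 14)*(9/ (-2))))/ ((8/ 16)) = -0.13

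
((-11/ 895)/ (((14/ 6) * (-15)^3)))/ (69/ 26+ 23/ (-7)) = -286/ 115790625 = -0.00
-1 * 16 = -16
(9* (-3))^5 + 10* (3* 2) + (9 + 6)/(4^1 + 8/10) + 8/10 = -573953723/40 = -14348843.08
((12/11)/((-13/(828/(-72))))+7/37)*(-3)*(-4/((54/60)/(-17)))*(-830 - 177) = 4181829320/15873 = 263455.51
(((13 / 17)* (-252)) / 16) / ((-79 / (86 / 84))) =1677 / 10744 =0.16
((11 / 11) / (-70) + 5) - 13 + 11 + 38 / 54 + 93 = 182743 / 1890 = 96.69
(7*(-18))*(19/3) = -798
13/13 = 1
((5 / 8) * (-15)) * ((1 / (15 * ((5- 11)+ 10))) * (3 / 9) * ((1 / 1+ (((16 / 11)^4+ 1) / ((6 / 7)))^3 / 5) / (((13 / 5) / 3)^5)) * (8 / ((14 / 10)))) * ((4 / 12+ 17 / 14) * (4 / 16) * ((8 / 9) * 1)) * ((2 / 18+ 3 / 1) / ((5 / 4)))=-2815214605502399984375 / 101647964351777297454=-27.70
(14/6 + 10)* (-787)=-29119/3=-9706.33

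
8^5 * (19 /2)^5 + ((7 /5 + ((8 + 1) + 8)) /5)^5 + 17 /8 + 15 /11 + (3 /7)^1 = 2535526054.82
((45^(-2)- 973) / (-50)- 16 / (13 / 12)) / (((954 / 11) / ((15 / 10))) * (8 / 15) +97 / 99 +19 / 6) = 67916332 / 506507625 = 0.13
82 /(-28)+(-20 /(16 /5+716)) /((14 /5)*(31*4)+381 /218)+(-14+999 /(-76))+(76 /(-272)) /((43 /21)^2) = -86170315496323489 /2858999023114766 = -30.14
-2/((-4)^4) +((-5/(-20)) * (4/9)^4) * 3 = 6005/279936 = 0.02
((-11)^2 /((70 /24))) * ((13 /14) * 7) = 9438 /35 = 269.66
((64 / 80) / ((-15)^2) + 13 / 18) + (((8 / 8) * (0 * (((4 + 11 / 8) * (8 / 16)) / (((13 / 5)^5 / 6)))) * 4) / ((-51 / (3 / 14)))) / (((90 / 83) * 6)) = 1633 / 2250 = 0.73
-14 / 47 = -0.30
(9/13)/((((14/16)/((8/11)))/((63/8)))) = 648/143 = 4.53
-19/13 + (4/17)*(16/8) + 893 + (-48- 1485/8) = 1164023/1768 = 658.38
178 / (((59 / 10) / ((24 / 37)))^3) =2460672000 / 10403062487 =0.24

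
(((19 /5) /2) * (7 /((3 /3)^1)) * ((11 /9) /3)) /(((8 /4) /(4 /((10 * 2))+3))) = 5852 /675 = 8.67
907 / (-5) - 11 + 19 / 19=-957 / 5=-191.40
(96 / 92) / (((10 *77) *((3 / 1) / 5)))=4 / 1771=0.00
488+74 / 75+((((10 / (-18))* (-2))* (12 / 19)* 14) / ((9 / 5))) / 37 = 232106398 / 474525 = 489.13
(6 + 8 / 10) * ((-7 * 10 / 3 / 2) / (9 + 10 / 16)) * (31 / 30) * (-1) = 4216 / 495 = 8.52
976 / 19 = 51.37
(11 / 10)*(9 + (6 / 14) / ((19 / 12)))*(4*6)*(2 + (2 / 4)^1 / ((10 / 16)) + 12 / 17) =48501288 / 56525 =858.05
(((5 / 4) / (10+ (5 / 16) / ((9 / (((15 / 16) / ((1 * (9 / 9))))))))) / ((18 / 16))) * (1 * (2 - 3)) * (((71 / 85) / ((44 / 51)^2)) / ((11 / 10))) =-231744 / 2051071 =-0.11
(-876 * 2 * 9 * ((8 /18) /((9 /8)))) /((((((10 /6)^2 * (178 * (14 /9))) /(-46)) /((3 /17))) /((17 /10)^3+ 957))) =2093107297392 /33096875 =63241.84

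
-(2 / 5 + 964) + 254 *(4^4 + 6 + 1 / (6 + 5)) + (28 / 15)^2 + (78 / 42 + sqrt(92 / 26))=sqrt(598) / 13 + 1136728463 / 17325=65613.91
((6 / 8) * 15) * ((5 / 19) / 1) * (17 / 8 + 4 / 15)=4305 / 608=7.08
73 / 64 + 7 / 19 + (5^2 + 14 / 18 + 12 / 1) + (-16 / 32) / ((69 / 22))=9848837 / 251712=39.13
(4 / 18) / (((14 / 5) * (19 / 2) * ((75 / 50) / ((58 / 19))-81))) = -1160 / 11178783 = -0.00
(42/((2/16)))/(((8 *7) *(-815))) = -6/815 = -0.01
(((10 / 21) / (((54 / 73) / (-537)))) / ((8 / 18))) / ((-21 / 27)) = 196005 / 196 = 1000.03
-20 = -20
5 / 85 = 1 / 17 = 0.06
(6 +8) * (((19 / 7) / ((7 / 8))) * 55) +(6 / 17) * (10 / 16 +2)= 2389.50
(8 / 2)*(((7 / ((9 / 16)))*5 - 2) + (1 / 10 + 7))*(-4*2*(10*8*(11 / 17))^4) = -11627373395968000 / 751689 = -15468329849.14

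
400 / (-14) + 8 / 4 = -186 / 7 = -26.57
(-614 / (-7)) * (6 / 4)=921 / 7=131.57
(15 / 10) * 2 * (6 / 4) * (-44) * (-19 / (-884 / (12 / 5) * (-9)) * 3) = 3762 / 1105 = 3.40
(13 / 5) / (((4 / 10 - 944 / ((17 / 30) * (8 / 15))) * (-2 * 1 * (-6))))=-0.00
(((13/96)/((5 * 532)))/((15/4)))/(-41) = -13/39261600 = -0.00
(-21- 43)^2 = 4096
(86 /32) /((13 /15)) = 645 /208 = 3.10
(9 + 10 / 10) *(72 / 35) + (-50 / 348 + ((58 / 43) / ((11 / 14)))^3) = 3285104156281 / 128893409106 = 25.49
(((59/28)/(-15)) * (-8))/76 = 59/3990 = 0.01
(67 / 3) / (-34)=-67 / 102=-0.66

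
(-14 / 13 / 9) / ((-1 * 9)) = 14 / 1053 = 0.01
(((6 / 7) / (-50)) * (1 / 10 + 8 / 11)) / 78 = -0.00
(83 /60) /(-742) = -83 /44520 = -0.00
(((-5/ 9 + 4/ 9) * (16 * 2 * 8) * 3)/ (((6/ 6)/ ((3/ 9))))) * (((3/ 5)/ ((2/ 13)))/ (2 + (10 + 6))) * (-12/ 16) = 4.62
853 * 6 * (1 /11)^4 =5118 /14641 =0.35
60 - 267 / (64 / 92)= -5181 / 16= -323.81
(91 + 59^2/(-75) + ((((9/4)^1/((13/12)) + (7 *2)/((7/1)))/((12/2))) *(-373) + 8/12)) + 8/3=-400781/1950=-205.53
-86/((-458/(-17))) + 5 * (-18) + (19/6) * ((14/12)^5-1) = -956391815/10684224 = -89.51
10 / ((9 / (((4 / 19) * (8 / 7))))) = 320 / 1197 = 0.27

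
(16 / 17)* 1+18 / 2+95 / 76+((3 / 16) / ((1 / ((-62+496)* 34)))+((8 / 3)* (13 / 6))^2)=3871193 / 1377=2811.32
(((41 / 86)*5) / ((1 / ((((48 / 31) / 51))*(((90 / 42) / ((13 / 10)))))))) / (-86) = -123000 / 88672493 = -0.00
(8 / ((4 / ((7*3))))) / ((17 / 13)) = 546 / 17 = 32.12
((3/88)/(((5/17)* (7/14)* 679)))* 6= 153/74690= 0.00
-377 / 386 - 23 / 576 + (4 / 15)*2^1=-268627 / 555840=-0.48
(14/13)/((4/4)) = 14/13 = 1.08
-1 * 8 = -8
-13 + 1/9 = -116/9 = -12.89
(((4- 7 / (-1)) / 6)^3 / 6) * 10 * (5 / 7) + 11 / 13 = 482471 / 58968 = 8.18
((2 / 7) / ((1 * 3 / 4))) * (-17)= -136 / 21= -6.48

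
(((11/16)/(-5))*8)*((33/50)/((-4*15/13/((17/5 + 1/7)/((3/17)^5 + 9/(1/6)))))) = 69236486891/6708845587500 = 0.01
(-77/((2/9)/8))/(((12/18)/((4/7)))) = -2376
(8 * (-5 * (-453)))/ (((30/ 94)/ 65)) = 3690440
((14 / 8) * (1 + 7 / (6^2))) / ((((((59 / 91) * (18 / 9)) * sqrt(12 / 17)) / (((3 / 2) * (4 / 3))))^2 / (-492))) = -1737328957 / 501264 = -3465.90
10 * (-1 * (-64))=640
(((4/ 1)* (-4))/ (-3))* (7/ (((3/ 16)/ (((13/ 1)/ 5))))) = 23296/ 45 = 517.69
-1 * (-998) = 998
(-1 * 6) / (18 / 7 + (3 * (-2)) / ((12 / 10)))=42 / 17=2.47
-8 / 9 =-0.89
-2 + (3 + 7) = 8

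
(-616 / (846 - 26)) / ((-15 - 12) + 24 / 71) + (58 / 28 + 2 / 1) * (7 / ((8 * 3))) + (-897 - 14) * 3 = -16961758141 / 6209040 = -2731.78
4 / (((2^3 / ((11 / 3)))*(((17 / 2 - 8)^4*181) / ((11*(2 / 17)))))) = 1936 / 9231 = 0.21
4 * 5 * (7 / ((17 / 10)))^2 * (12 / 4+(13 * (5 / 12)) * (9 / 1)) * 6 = 30429000 / 289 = 105290.66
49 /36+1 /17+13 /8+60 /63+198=1730713 /8568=202.00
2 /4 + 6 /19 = 31 /38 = 0.82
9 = 9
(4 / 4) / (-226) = -1 / 226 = -0.00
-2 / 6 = -1 / 3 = -0.33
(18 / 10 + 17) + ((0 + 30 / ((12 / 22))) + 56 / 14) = 389 / 5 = 77.80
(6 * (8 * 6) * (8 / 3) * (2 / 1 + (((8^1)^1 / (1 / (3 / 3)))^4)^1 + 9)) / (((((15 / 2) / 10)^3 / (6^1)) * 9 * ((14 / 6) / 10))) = 448593920 / 21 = 21361615.24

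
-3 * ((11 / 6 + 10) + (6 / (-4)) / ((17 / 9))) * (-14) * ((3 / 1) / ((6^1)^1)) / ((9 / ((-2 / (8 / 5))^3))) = -492625 / 9792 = -50.31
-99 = -99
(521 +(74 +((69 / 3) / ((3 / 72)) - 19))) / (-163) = -1128 / 163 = -6.92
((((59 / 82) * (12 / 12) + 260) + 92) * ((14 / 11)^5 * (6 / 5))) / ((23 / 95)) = 886662562464 / 151871093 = 5838.26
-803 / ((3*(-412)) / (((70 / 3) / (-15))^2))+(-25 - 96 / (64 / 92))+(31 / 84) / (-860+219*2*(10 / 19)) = -1353047368427 / 8381711520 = -161.43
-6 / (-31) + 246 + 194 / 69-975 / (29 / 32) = -51290762 / 62031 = -826.86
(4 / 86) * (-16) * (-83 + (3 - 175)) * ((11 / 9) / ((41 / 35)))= 1047200 / 5289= 198.00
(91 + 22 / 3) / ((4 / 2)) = 295 / 6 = 49.17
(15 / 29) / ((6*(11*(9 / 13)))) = 65 / 5742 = 0.01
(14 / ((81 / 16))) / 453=224 / 36693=0.01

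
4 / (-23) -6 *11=-1522 / 23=-66.17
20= 20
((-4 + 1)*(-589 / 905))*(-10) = -3534 / 181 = -19.52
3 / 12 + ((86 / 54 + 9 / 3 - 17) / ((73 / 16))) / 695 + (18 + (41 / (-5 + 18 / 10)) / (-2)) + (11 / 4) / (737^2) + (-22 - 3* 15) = -18332558870569 / 432906088032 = -42.35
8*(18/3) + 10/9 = 442/9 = 49.11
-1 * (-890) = 890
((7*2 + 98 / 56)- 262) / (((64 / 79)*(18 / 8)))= -77815 / 576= -135.10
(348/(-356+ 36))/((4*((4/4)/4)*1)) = -87/80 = -1.09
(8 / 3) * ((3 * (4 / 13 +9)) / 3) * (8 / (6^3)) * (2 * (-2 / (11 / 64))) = -22528 / 1053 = -21.39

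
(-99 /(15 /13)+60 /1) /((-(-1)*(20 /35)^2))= -6321 /80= -79.01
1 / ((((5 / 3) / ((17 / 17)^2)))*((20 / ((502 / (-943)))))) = -753 / 47150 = -0.02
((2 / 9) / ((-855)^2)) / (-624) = -1 / 2052718200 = -0.00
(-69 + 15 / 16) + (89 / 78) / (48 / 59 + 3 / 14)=-66.95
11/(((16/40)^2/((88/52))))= 3025/26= 116.35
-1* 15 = -15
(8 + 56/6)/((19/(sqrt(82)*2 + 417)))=104*sqrt(82)/57 + 7228/19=396.94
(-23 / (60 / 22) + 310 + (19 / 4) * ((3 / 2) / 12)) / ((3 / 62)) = 4496147 / 720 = 6244.65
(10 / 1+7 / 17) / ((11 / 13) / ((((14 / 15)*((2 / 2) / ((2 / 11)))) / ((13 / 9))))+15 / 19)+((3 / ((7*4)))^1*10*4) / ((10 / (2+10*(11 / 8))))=16.88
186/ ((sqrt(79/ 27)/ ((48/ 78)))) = 4464*sqrt(237)/ 1027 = 66.92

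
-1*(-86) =86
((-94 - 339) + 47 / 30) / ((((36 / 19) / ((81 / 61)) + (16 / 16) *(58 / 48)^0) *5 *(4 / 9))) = -6639759 / 83000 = -80.00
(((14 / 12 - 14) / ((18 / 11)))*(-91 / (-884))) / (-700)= 847 / 734400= 0.00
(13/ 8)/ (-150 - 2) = -13/ 1216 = -0.01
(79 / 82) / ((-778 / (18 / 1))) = -711 / 31898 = -0.02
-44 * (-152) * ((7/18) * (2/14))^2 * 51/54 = 14212/729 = 19.50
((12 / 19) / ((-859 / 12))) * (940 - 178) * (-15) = 1645920 / 16321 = 100.85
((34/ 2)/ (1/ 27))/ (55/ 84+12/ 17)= 337.34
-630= -630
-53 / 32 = -1.66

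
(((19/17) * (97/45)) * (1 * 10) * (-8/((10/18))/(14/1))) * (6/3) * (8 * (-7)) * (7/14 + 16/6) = 2241088/255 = 8788.58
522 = 522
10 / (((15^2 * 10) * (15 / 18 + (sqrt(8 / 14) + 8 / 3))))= 98 / 73575 -8 * sqrt(7) / 73575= 0.00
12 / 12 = 1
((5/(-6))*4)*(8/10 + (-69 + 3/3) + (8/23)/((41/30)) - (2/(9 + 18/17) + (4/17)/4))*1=1842240542/8223903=224.01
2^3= 8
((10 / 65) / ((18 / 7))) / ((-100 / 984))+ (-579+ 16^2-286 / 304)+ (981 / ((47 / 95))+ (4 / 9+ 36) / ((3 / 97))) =2836.71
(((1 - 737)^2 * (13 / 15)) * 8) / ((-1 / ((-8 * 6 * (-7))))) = -6309675008 / 5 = -1261935001.60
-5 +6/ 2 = -2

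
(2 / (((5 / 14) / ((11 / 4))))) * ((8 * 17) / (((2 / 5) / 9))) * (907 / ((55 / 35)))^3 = 1096390953335916 / 121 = 9061082258974.51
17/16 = 1.06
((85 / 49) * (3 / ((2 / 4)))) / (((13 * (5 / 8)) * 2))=408 / 637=0.64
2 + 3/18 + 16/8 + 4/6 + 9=83/6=13.83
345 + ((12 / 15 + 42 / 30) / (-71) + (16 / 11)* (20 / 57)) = 76898528 / 222585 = 345.48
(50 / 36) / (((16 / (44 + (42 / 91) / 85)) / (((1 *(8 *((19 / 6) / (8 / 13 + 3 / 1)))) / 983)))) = 2309735 / 84825036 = 0.03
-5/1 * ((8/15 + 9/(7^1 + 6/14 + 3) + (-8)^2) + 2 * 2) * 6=-151978/73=-2081.89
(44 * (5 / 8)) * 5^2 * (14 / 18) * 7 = 67375 / 18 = 3743.06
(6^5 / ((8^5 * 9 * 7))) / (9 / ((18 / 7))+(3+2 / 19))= 513 / 899584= 0.00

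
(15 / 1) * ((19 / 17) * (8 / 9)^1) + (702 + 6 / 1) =36868 / 51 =722.90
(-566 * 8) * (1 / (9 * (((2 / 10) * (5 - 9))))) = 5660 / 9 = 628.89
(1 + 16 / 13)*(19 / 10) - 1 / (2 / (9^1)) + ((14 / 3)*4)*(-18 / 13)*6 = -10097 / 65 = -155.34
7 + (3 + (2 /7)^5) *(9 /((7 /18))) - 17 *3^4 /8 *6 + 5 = -447667323 /470596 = -951.28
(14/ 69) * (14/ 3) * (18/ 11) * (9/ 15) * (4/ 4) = 1176/ 1265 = 0.93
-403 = -403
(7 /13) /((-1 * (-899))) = 7 /11687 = 0.00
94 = 94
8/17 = 0.47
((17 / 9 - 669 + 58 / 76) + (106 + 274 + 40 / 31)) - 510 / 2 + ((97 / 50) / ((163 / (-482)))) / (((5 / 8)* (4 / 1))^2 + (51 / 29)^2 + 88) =-7641216283442581 / 14147346702150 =-540.12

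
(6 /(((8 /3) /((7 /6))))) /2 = 21 /16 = 1.31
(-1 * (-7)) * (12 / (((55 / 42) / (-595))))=-419832 / 11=-38166.55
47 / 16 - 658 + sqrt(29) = -10481 / 16 + sqrt(29) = -649.68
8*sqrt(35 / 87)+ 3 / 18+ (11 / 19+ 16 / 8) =313 / 114+ 8*sqrt(3045) / 87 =7.82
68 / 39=1.74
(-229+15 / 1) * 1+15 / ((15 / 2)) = -212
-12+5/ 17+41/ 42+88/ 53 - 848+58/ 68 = -16200470/ 18921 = -856.22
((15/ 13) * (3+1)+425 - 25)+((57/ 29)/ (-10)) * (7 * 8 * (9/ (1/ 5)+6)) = -295448/ 1885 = -156.74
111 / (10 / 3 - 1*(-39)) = 333 / 127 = 2.62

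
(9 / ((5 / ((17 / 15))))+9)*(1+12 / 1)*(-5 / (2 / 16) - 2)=-150696 / 25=-6027.84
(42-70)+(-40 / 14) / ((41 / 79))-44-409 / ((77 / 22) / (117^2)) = -1599734.93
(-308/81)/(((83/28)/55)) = -70.55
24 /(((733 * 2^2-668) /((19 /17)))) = 57 /4811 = 0.01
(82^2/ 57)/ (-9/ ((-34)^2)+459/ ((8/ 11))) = 15545888/ 83171151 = 0.19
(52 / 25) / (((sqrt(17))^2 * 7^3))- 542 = -79009998 / 145775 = -542.00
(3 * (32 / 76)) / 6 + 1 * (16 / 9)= 340 / 171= 1.99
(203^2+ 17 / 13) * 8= 4285872 / 13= 329682.46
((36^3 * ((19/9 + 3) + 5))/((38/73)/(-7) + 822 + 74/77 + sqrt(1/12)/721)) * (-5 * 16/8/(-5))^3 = 12491634488105066950656/2723722921976953319 - 3509075586272256 * sqrt(3)/2723722921976953319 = 4586.23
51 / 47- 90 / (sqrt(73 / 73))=-88.91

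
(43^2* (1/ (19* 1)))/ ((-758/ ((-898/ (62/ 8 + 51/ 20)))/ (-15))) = -124530150/ 741703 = -167.90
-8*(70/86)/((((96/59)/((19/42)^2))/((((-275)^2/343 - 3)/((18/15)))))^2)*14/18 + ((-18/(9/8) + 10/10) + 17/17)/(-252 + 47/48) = -237619095188258274319877/90299696002327881216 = -2631.45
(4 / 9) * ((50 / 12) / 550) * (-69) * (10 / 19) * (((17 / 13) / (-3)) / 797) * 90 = 39100 / 6496347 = 0.01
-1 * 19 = -19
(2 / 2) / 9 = 1 / 9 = 0.11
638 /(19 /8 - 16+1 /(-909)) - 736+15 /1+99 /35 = -2653084864 /3468115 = -764.99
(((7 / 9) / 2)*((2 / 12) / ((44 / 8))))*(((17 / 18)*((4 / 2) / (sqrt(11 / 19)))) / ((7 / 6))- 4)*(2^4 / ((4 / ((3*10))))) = -560 / 99 + 680*sqrt(209) / 3267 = -2.65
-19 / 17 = -1.12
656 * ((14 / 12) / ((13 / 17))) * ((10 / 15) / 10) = 39032 / 585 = 66.72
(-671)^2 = 450241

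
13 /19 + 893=16980 /19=893.68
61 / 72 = 0.85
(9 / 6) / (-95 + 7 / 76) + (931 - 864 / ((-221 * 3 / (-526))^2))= 136392803101 / 352290133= 387.16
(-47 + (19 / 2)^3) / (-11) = -6483 / 88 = -73.67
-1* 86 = -86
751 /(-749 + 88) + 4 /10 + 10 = 30617 /3305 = 9.26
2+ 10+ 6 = 18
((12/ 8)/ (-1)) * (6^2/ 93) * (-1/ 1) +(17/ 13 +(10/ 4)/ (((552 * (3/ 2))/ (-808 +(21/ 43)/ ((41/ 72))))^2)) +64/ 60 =1430538697425101/ 268361595964215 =5.33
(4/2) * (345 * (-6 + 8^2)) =40020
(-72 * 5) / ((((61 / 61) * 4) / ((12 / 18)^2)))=-40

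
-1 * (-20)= 20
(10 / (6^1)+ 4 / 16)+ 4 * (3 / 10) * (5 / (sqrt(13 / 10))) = 23 / 12+ 6 * sqrt(130) / 13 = 7.18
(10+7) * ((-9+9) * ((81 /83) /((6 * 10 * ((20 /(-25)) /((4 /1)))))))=0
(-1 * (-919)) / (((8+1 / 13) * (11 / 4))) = 47788 / 1155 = 41.37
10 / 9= 1.11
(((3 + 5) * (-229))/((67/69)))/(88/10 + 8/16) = -421360/2077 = -202.87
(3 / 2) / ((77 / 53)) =159 / 154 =1.03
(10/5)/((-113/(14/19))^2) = 392/4609609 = 0.00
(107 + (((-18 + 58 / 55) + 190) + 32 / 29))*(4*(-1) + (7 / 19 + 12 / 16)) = -98209893 / 121220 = -810.18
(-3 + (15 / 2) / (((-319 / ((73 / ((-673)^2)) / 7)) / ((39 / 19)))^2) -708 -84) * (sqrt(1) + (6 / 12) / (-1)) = -587140487730558691056375 / 1477082988001405817956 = -397.50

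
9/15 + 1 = 8/5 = 1.60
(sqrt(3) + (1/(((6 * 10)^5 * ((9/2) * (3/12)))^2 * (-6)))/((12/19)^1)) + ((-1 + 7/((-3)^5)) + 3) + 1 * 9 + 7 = sqrt(3) + 990209214719999999981/55099802880000000000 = 19.70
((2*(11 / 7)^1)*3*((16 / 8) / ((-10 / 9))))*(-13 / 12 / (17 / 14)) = 1287 / 85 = 15.14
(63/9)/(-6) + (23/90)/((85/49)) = -3899/3825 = -1.02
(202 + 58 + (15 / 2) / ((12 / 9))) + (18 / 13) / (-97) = 2679481 / 10088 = 265.61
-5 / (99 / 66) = -10 / 3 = -3.33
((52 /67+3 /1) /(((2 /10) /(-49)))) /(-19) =61985 /1273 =48.69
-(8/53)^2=-0.02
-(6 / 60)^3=-1 / 1000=-0.00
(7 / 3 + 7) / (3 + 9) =7 / 9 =0.78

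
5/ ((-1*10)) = -1/ 2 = -0.50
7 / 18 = 0.39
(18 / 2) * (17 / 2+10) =333 / 2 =166.50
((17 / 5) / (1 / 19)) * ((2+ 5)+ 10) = 5491 / 5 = 1098.20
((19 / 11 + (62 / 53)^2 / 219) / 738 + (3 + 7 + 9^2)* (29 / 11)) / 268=0.90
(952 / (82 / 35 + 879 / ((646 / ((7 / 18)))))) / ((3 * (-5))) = -8609888 / 389617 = -22.10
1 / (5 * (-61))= -1 / 305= -0.00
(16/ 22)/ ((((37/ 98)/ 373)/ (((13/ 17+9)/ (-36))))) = -194.89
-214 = -214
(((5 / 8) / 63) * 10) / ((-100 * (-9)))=1 / 9072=0.00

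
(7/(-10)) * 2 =-7/5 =-1.40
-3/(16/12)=-9/4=-2.25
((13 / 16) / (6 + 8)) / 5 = 13 / 1120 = 0.01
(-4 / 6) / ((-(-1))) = -2 / 3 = -0.67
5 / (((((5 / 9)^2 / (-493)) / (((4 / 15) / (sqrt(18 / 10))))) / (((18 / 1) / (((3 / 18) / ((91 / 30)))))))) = -29071224*sqrt(5) / 125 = -520041.86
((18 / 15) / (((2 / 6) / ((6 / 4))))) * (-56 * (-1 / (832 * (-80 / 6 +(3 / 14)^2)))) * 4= -55566 / 507845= -0.11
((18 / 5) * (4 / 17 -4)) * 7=-8064 / 85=-94.87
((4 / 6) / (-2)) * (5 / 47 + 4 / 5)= -71 / 235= -0.30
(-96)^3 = -884736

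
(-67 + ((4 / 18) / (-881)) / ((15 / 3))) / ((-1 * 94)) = 2656217 / 3726630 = 0.71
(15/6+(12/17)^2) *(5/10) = 1.50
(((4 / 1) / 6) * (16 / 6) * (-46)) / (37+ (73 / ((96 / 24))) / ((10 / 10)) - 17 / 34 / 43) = -126592 / 85509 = -1.48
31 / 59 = 0.53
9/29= 0.31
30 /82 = 15 /41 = 0.37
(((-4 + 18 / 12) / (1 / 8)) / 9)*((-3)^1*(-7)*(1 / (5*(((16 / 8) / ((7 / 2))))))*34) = -1666 / 3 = -555.33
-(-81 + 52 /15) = 1163 /15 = 77.53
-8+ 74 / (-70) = -9.06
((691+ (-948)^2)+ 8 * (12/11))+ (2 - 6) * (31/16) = 899395.98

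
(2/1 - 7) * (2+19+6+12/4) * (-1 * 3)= 450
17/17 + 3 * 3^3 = 82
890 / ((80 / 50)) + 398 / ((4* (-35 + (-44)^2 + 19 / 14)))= 59263997 / 106532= 556.30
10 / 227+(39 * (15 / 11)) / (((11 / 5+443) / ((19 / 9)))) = 1646585 / 5558322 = 0.30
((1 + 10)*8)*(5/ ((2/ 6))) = 1320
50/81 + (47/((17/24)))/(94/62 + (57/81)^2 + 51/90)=21143465170/802241577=26.36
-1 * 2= -2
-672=-672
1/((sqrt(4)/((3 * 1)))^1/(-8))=-12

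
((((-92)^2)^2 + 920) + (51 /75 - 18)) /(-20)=-1791004967 /500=-3582009.93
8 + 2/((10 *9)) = 361/45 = 8.02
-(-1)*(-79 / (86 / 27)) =-2133 / 86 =-24.80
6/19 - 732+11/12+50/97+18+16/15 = -78642883/110580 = -711.19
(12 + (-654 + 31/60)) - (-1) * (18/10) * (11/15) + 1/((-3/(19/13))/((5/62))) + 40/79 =-6109803263/9551100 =-639.70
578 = 578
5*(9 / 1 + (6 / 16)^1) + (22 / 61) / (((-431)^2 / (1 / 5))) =21246414551 / 453256840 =46.88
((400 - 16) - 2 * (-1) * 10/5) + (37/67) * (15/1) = 26551/67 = 396.28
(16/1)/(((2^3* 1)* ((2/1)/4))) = 4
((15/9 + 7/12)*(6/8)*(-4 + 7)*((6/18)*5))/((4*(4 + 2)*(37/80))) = 225/296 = 0.76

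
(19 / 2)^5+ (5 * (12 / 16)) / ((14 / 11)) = 17333353 / 224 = 77381.04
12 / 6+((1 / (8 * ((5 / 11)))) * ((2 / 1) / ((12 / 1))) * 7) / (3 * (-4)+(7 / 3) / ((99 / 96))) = 151699 / 77120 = 1.97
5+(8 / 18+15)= 184 / 9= 20.44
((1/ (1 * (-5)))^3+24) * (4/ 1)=11996/ 125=95.97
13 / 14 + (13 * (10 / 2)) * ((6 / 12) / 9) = 286 / 63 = 4.54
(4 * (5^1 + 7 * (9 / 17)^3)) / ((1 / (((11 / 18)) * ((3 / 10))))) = 326348 / 73695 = 4.43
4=4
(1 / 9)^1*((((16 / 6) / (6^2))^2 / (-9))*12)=-16 / 19683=-0.00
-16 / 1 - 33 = -49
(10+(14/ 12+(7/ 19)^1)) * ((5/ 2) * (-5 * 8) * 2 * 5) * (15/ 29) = -3287500/ 551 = -5966.42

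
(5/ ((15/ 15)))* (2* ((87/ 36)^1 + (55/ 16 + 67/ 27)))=18005/ 216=83.36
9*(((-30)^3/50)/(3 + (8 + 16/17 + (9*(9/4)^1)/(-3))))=-330480/353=-936.20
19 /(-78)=-19 /78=-0.24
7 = 7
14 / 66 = 7 / 33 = 0.21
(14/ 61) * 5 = 70/ 61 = 1.15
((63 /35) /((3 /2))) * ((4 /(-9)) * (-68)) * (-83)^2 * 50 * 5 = 187380800 /3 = 62460266.67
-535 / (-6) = 535 / 6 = 89.17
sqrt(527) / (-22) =-sqrt(527) / 22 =-1.04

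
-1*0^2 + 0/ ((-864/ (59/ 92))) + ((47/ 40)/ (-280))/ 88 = -47/ 985600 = -0.00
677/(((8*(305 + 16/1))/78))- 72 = -22015/428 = -51.44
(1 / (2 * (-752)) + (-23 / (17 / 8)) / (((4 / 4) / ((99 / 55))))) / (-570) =2490709 / 72868800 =0.03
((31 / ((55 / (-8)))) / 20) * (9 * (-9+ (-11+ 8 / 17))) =185256 / 4675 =39.63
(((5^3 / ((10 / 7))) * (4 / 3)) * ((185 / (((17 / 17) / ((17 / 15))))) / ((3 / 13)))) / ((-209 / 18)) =-5723900 / 627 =-9129.03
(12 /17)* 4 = 48 /17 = 2.82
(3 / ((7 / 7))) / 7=3 / 7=0.43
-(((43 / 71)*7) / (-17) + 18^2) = -390767 / 1207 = -323.75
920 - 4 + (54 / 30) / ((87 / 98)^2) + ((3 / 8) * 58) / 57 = 293587129 / 319580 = 918.67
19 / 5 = 3.80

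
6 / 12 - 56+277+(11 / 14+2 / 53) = 222.32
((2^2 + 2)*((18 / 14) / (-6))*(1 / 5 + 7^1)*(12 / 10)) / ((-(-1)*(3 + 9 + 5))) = -1944 / 2975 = -0.65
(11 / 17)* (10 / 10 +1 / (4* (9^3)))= 32087 / 49572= 0.65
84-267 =-183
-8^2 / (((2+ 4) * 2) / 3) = -16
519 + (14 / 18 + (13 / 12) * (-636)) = -1523 / 9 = -169.22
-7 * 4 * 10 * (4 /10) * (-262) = 29344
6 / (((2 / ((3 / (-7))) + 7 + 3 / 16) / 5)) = 1440 / 121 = 11.90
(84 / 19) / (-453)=-28 / 2869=-0.01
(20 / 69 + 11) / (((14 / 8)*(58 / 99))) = 51414 / 4669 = 11.01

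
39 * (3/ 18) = 13/ 2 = 6.50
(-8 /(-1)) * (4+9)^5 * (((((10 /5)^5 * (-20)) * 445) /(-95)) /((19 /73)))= 12350927979520 /361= 34213096896.18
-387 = -387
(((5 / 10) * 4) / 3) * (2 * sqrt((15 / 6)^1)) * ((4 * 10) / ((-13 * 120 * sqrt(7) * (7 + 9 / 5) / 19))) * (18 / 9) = -95 * sqrt(70) / 9009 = -0.09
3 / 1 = 3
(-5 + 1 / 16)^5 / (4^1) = -733.63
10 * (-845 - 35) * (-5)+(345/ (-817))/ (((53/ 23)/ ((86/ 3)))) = 44302710/ 1007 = 43994.75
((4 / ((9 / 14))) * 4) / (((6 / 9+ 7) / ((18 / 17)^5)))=141087744 / 32656711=4.32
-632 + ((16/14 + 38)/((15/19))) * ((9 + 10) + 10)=84614/105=805.85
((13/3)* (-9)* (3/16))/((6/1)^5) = -13/13824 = -0.00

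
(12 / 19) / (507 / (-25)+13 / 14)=-4200 / 128687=-0.03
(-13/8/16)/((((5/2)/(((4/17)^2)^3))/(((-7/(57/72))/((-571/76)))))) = -559104/68912759495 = -0.00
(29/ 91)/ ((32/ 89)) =2581/ 2912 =0.89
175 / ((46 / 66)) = 5775 / 23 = 251.09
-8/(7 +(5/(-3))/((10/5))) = -48/37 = -1.30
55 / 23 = 2.39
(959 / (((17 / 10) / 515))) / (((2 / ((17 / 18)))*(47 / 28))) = 34571950 / 423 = 81730.38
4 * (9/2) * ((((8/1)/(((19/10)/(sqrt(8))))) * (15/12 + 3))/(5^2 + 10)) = 2448 * sqrt(2)/133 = 26.03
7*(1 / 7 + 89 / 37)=660 / 37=17.84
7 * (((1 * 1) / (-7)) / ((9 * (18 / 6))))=-1 / 27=-0.04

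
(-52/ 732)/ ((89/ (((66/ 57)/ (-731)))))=286/ 226210143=0.00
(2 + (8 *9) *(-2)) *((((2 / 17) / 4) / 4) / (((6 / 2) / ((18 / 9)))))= -71 / 102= -0.70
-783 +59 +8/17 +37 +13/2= -23121/34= -680.03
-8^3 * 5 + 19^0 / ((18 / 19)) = -46061 / 18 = -2558.94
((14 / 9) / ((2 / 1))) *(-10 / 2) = -35 / 9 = -3.89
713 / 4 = 178.25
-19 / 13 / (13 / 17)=-323 / 169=-1.91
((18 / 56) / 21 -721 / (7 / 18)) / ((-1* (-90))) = -121127 / 5880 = -20.60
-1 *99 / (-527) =99 / 527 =0.19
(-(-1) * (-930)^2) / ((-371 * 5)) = -172980 / 371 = -466.25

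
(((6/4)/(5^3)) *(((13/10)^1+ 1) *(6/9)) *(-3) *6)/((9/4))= -0.15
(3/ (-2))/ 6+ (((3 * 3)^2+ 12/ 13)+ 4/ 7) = 29937/ 364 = 82.24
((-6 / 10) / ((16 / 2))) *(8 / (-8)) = 3 / 40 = 0.08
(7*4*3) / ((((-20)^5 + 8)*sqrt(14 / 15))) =-sqrt(210) / 533332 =-0.00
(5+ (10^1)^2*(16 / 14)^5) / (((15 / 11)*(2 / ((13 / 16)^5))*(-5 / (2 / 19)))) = -0.55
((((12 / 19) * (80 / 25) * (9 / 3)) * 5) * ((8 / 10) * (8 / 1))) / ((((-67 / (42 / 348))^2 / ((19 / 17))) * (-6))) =-37632 / 320896165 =-0.00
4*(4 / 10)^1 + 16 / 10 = 16 / 5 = 3.20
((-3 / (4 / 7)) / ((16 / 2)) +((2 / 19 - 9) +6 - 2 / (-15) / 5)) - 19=-1027109 / 45600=-22.52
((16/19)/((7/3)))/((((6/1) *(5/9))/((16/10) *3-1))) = 72/175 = 0.41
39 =39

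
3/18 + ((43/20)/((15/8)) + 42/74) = 10439/5550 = 1.88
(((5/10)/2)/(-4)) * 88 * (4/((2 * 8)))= -11/8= -1.38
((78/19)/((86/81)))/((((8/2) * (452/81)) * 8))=255879/11817088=0.02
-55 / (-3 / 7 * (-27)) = -385 / 81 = -4.75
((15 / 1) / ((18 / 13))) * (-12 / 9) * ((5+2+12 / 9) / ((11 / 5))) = -16250 / 297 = -54.71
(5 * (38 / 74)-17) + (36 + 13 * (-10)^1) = -4012 / 37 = -108.43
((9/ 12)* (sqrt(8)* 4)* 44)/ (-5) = -74.67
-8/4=-2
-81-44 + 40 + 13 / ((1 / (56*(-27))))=-19741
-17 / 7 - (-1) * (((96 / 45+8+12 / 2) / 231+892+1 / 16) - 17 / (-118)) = 889.85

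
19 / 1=19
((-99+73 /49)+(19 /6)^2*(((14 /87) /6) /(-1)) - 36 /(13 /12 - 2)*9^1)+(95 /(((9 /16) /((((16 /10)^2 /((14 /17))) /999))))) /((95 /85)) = 719965470881 /2810766420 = 256.15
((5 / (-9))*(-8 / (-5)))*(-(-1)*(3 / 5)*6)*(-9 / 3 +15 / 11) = 288 / 55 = 5.24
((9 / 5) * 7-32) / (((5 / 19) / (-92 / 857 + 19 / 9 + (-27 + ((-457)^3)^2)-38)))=-671556453560075448.20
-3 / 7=-0.43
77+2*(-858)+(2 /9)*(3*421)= -4075 /3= -1358.33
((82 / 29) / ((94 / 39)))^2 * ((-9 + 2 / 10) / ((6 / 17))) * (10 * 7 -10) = -3824974296 / 1857769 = -2058.91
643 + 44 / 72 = 11585 / 18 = 643.61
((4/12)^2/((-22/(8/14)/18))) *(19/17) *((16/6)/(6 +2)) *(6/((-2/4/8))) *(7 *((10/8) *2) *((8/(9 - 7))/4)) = 6080/187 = 32.51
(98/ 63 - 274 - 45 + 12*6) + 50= -1759/ 9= -195.44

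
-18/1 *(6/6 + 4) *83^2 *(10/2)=-3100050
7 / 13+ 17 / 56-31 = -21955 / 728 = -30.16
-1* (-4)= 4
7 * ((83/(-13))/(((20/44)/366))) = -2339106/65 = -35986.25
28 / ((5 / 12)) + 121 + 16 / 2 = 981 / 5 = 196.20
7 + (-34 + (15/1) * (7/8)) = -111/8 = -13.88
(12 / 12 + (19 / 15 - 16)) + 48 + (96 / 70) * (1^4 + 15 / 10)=3958 / 105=37.70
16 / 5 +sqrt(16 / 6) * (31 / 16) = 31 * sqrt(6) / 24 +16 / 5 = 6.36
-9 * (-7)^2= -441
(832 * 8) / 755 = 6656 / 755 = 8.82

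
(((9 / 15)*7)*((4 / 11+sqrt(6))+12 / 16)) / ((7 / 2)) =147 / 110+6*sqrt(6) / 5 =4.28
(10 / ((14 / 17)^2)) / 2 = 1445 / 196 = 7.37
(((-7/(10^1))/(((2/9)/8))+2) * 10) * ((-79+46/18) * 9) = 159616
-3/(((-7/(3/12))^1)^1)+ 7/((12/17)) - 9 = 43/42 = 1.02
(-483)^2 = 233289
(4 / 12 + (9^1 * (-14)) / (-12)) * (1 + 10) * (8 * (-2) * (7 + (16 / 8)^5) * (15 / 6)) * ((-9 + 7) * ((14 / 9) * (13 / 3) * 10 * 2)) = 1353352000 / 27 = 50124148.15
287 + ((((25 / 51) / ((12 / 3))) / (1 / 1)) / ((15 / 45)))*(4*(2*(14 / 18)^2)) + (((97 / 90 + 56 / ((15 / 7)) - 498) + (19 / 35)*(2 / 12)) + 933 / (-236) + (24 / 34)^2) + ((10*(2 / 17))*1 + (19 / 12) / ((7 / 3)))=-3548497955 / 19335834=-183.52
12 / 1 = 12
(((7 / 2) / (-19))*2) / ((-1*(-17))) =-7 / 323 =-0.02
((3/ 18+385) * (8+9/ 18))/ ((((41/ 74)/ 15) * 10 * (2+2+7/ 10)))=7268095/ 3854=1885.86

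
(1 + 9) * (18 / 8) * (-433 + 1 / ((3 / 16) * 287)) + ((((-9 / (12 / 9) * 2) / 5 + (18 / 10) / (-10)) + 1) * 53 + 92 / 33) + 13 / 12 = -9317428369 / 947100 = -9837.85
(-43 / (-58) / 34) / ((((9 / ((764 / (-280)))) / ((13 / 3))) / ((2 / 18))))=-106769 / 33543720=-0.00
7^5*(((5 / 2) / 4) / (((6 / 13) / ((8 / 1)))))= 1092455 / 6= 182075.83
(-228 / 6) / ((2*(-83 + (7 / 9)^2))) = 1539 / 6674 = 0.23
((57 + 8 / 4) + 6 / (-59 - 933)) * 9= 263349 / 496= 530.95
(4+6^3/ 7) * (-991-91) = -264008/ 7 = -37715.43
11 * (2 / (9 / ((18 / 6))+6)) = 22 / 9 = 2.44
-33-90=-123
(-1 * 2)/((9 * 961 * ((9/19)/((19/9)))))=-722/700569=-0.00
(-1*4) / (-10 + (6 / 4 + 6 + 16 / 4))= -8 / 3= -2.67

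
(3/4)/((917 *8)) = 3/29344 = 0.00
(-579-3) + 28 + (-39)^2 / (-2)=-2629 / 2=-1314.50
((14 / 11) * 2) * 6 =168 / 11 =15.27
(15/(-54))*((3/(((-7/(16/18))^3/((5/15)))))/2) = 640/2250423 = 0.00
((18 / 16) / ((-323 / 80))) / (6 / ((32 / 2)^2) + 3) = -1280 / 13889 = -0.09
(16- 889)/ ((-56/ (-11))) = -9603/ 56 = -171.48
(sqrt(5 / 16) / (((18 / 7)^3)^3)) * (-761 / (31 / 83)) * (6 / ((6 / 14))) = -3.24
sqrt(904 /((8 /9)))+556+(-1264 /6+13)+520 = 3 * sqrt(113)+2635 /3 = 910.22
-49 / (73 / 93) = -4557 / 73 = -62.42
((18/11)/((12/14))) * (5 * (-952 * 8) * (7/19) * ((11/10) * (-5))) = 2798880/19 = 147309.47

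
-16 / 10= -8 / 5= -1.60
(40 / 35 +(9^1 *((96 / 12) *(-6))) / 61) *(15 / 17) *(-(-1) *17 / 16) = -5.57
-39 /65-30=-153 /5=-30.60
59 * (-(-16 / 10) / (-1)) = -472 / 5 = -94.40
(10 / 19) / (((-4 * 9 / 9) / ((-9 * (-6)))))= -135 / 19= -7.11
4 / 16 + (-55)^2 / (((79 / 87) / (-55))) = -57898421 / 316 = -183222.85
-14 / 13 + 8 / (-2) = -66 / 13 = -5.08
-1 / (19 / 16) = -16 / 19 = -0.84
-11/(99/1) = -1/9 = -0.11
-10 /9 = -1.11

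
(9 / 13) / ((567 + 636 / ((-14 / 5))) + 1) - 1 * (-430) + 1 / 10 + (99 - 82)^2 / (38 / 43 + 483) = 694924167149 / 1613478815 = 430.70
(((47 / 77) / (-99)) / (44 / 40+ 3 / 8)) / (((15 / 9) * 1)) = -376 / 149919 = -0.00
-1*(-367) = 367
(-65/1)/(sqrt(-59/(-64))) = -520*sqrt(59)/59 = -67.70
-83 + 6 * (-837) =-5105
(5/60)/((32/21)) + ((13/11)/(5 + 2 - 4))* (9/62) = 4883/43648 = 0.11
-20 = -20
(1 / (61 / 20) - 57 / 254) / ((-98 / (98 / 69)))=-1603 / 1069086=-0.00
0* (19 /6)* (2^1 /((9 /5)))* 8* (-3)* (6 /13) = 0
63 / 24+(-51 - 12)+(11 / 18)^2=-38881 / 648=-60.00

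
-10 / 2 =-5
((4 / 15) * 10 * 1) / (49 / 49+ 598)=8 / 1797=0.00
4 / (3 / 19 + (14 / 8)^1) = 304 / 145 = 2.10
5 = 5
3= 3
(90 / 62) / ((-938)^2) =45 / 27275164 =0.00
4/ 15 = 0.27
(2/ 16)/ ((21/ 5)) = 5/ 168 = 0.03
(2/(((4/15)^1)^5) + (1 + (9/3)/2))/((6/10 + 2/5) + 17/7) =5324585/12288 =433.32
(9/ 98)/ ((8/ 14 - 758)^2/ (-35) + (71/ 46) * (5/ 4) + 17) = -28980/ 5166488191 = -0.00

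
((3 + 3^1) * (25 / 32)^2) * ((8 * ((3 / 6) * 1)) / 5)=375 / 128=2.93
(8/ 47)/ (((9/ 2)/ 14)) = 224/ 423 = 0.53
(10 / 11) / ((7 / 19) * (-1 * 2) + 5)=190 / 891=0.21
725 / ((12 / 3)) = 725 / 4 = 181.25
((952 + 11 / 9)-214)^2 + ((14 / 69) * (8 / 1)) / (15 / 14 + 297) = 1416087265249 / 2591433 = 546449.50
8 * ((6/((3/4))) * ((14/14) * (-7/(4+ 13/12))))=-5376/61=-88.13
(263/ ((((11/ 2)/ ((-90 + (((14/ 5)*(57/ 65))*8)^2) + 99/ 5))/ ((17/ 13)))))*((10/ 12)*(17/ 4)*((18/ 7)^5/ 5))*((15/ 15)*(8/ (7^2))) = 3192258274632880704/ 12439102300625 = 256630.92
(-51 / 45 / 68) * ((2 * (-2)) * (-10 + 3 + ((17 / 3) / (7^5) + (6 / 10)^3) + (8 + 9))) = 64389742 / 94539375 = 0.68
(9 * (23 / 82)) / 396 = 23 / 3608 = 0.01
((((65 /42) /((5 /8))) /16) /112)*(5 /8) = 65 /75264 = 0.00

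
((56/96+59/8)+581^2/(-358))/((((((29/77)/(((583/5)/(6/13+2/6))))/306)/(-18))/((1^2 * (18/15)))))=9683007048253539/4023025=2406897060.86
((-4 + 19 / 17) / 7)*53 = -371 / 17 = -21.82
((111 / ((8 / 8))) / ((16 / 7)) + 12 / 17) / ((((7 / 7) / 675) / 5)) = 45228375 / 272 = 166280.79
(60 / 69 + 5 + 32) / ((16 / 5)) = 4355 / 368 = 11.83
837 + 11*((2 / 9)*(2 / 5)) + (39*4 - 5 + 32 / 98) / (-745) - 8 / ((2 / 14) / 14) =17667394 / 328545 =53.77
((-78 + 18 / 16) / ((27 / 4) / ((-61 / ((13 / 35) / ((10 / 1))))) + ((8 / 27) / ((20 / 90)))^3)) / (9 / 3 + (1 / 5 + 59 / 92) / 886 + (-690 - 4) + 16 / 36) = 650190809835000 / 13820260895927791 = 0.05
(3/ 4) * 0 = 0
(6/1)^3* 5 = 1080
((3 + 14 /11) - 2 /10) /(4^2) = 14 /55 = 0.25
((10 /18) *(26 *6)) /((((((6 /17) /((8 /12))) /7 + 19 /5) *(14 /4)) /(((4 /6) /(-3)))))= -1.42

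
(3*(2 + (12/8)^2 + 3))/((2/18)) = 783/4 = 195.75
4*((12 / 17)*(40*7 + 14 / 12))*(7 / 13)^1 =94472 / 221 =427.48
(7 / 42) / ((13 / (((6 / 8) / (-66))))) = -1 / 6864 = -0.00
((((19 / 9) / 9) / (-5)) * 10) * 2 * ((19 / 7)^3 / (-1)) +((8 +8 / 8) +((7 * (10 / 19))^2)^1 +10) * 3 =1168284415 / 10029663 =116.48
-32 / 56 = -4 / 7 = -0.57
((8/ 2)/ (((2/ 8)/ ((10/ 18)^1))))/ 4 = 2.22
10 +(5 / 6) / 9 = 545 / 54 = 10.09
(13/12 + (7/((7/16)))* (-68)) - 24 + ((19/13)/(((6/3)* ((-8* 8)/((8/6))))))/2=-924289/832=-1110.92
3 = 3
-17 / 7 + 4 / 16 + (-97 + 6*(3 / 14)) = -2741 / 28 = -97.89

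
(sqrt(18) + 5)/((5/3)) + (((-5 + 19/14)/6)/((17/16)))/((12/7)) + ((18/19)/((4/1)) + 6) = 9 * sqrt(2)/5 + 1015/114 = 11.45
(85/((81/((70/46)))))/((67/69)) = 2975/1809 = 1.64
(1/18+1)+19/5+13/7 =4229/630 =6.71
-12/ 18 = -2/ 3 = -0.67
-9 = -9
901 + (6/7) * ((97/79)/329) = 901.00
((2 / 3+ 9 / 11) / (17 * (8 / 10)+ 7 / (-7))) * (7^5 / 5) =117649 / 297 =396.12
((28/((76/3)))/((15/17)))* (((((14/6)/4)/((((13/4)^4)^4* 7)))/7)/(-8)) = -2281701376/189643733617206254685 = -0.00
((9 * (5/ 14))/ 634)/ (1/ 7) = 45/ 1268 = 0.04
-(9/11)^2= -81/121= -0.67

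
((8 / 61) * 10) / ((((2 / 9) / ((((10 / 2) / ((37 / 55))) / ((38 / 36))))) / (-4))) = -166.22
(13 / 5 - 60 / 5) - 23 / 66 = -3217 / 330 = -9.75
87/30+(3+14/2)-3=99/10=9.90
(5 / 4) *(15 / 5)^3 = 135 / 4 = 33.75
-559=-559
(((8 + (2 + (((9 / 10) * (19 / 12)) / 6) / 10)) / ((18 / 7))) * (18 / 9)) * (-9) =-56133 / 800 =-70.17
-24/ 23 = -1.04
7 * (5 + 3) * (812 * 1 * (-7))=-318304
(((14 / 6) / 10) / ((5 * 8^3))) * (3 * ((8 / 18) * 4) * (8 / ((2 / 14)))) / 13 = 49 / 23400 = 0.00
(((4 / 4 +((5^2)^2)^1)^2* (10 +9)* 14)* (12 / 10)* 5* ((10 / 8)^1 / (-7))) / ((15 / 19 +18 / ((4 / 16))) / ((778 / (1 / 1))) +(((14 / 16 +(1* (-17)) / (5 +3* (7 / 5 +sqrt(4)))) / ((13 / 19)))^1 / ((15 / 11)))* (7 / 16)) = 20603514598617600 / 3797119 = 5426091359.95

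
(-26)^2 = 676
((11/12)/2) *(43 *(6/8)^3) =4257/512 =8.31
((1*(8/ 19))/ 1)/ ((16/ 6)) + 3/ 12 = 31/ 76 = 0.41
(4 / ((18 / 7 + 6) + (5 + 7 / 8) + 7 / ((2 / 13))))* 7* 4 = 6272 / 3357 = 1.87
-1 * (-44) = 44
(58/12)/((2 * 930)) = 29/11160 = 0.00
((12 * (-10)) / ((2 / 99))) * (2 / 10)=-1188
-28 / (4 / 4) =-28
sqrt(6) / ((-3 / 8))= -6.53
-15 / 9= -5 / 3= -1.67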